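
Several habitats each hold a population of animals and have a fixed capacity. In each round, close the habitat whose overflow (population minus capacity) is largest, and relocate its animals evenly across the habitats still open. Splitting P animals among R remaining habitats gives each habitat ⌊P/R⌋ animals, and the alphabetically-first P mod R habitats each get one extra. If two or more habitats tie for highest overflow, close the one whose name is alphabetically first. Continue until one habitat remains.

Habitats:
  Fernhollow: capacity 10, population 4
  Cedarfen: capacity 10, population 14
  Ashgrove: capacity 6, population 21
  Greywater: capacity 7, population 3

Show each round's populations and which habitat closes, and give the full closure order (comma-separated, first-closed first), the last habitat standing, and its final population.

Closure order: Ashgrove, Cedarfen, Greywater
Last habitat: Fernhollow with 42 animals

Round 1: Ashgrove=21 Cedarfen=14 Fernhollow=4 Greywater=3 → close Ashgrove (overflow 15)
  21÷3 = 7 each, +1 to first 0
Round 2: Cedarfen=21 Fernhollow=11 Greywater=10 → close Cedarfen (overflow 11)
  21÷2 = 10 each, +1 to first 1
Round 3: Fernhollow=22 Greywater=20 → close Greywater (overflow 13)
  20÷1 = 20 each, +1 to first 0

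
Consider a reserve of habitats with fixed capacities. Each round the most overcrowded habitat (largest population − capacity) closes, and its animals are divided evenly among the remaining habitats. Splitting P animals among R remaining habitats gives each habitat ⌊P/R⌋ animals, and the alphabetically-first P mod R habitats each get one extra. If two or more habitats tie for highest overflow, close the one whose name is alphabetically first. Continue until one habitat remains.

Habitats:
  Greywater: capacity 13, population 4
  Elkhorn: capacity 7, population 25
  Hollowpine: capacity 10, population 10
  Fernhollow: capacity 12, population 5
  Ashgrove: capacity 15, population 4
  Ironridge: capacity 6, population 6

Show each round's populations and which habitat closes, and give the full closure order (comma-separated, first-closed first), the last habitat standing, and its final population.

Round 1: Ashgrove=4 Elkhorn=25 Fernhollow=5 Greywater=4 Hollowpine=10 Ironridge=6 → close Elkhorn (overflow 18)
  25÷5 = 5 each, +1 to first 0
Round 2: Ashgrove=9 Fernhollow=10 Greywater=9 Hollowpine=15 Ironridge=11 → close Hollowpine (overflow 5)
  15÷4 = 3 each, +1 to first 3
Round 3: Ashgrove=13 Fernhollow=14 Greywater=13 Ironridge=14 → close Ironridge (overflow 8)
  14÷3 = 4 each, +1 to first 2
Round 4: Ashgrove=18 Fernhollow=19 Greywater=17 → close Fernhollow (overflow 7)
  19÷2 = 9 each, +1 to first 1
Round 5: Ashgrove=28 Greywater=26 → close Ashgrove (overflow 13)
  28÷1 = 28 each, +1 to first 0

Closure order: Elkhorn, Hollowpine, Ironridge, Fernhollow, Ashgrove
Last habitat: Greywater with 54 animals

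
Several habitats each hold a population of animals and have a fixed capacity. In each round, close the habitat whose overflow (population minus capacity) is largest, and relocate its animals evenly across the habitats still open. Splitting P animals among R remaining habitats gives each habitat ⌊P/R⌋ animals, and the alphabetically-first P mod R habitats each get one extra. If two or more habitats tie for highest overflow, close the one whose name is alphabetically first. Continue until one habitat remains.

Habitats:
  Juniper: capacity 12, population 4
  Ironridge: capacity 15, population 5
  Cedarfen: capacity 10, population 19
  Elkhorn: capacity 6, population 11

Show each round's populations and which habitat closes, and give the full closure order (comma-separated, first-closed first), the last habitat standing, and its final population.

Closure order: Cedarfen, Elkhorn, Juniper
Last habitat: Ironridge with 39 animals

Round 1: Cedarfen=19 Elkhorn=11 Ironridge=5 Juniper=4 → close Cedarfen (overflow 9)
  19÷3 = 6 each, +1 to first 1
Round 2: Elkhorn=18 Ironridge=11 Juniper=10 → close Elkhorn (overflow 12)
  18÷2 = 9 each, +1 to first 0
Round 3: Ironridge=20 Juniper=19 → close Juniper (overflow 7)
  19÷1 = 19 each, +1 to first 0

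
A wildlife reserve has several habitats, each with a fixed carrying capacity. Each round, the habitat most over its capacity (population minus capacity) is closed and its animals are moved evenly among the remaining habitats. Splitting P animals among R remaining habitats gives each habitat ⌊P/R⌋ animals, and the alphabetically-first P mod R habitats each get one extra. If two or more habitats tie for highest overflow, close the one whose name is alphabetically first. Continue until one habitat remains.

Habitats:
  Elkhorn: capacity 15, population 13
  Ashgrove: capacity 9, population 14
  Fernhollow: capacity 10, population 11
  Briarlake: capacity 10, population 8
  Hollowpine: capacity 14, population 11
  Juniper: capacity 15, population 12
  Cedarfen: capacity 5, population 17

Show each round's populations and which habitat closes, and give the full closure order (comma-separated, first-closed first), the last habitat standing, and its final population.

Closure order: Cedarfen, Ashgrove, Fernhollow, Briarlake, Elkhorn, Hollowpine
Last habitat: Juniper with 86 animals

Round 1: Ashgrove=14 Briarlake=8 Cedarfen=17 Elkhorn=13 Fernhollow=11 Hollowpine=11 Juniper=12 → close Cedarfen (overflow 12)
  17÷6 = 2 each, +1 to first 5
Round 2: Ashgrove=17 Briarlake=11 Elkhorn=16 Fernhollow=14 Hollowpine=14 Juniper=14 → close Ashgrove (overflow 8)
  17÷5 = 3 each, +1 to first 2
Round 3: Briarlake=15 Elkhorn=20 Fernhollow=17 Hollowpine=17 Juniper=17 → close Fernhollow (overflow 7)
  17÷4 = 4 each, +1 to first 1
Round 4: Briarlake=20 Elkhorn=24 Hollowpine=21 Juniper=21 → close Briarlake (overflow 10)
  20÷3 = 6 each, +1 to first 2
Round 5: Elkhorn=31 Hollowpine=28 Juniper=27 → close Elkhorn (overflow 16)
  31÷2 = 15 each, +1 to first 1
Round 6: Hollowpine=44 Juniper=42 → close Hollowpine (overflow 30)
  44÷1 = 44 each, +1 to first 0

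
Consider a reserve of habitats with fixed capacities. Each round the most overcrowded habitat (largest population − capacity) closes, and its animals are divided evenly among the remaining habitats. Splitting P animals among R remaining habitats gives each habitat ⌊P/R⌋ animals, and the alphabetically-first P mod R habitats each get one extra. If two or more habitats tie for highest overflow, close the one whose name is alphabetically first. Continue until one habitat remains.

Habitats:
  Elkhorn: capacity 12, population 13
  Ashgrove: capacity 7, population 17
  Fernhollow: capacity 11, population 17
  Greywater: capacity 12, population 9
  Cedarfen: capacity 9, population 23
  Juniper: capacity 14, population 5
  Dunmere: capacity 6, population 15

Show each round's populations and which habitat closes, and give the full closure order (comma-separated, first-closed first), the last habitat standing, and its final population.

Closure order: Cedarfen, Ashgrove, Dunmere, Fernhollow, Elkhorn, Greywater
Last habitat: Juniper with 99 animals

Round 1: Ashgrove=17 Cedarfen=23 Dunmere=15 Elkhorn=13 Fernhollow=17 Greywater=9 Juniper=5 → close Cedarfen (overflow 14)
  23÷6 = 3 each, +1 to first 5
Round 2: Ashgrove=21 Dunmere=19 Elkhorn=17 Fernhollow=21 Greywater=13 Juniper=8 → close Ashgrove (overflow 14)
  21÷5 = 4 each, +1 to first 1
Round 3: Dunmere=24 Elkhorn=21 Fernhollow=25 Greywater=17 Juniper=12 → close Dunmere (overflow 18)
  24÷4 = 6 each, +1 to first 0
Round 4: Elkhorn=27 Fernhollow=31 Greywater=23 Juniper=18 → close Fernhollow (overflow 20)
  31÷3 = 10 each, +1 to first 1
Round 5: Elkhorn=38 Greywater=33 Juniper=28 → close Elkhorn (overflow 26)
  38÷2 = 19 each, +1 to first 0
Round 6: Greywater=52 Juniper=47 → close Greywater (overflow 40)
  52÷1 = 52 each, +1 to first 0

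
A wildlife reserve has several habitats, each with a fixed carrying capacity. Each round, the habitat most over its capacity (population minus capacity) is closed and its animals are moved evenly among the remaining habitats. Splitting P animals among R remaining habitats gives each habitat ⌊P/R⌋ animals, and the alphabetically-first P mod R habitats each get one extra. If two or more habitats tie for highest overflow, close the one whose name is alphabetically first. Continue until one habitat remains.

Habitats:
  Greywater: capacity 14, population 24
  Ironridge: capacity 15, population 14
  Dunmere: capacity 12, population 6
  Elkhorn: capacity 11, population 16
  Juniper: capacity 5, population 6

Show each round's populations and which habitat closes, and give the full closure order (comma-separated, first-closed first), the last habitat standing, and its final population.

Closure order: Greywater, Elkhorn, Juniper, Ironridge
Last habitat: Dunmere with 66 animals

Round 1: Dunmere=6 Elkhorn=16 Greywater=24 Ironridge=14 Juniper=6 → close Greywater (overflow 10)
  24÷4 = 6 each, +1 to first 0
Round 2: Dunmere=12 Elkhorn=22 Ironridge=20 Juniper=12 → close Elkhorn (overflow 11)
  22÷3 = 7 each, +1 to first 1
Round 3: Dunmere=20 Ironridge=27 Juniper=19 → close Juniper (overflow 14)
  19÷2 = 9 each, +1 to first 1
Round 4: Dunmere=30 Ironridge=36 → close Ironridge (overflow 21)
  36÷1 = 36 each, +1 to first 0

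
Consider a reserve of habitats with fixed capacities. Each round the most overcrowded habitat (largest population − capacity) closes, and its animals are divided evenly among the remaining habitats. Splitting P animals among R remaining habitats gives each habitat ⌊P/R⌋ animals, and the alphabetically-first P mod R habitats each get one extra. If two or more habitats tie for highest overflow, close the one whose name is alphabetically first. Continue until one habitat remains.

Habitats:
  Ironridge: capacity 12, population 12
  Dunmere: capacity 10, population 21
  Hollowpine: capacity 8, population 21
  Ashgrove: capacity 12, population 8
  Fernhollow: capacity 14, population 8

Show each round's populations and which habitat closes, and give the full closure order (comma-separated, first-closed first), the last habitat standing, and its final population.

Round 1: Ashgrove=8 Dunmere=21 Fernhollow=8 Hollowpine=21 Ironridge=12 → close Hollowpine (overflow 13)
  21÷4 = 5 each, +1 to first 1
Round 2: Ashgrove=14 Dunmere=26 Fernhollow=13 Ironridge=17 → close Dunmere (overflow 16)
  26÷3 = 8 each, +1 to first 2
Round 3: Ashgrove=23 Fernhollow=22 Ironridge=25 → close Ironridge (overflow 13)
  25÷2 = 12 each, +1 to first 1
Round 4: Ashgrove=36 Fernhollow=34 → close Ashgrove (overflow 24)
  36÷1 = 36 each, +1 to first 0

Closure order: Hollowpine, Dunmere, Ironridge, Ashgrove
Last habitat: Fernhollow with 70 animals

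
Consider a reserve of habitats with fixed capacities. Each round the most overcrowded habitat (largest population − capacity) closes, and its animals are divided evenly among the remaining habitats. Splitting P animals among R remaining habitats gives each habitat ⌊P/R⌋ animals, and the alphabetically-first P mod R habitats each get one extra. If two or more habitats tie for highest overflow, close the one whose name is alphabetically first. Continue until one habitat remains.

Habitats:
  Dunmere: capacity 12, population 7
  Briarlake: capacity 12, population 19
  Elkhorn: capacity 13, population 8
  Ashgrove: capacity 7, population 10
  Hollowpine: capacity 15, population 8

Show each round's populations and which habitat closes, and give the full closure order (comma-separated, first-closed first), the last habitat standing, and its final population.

Round 1: Ashgrove=10 Briarlake=19 Dunmere=7 Elkhorn=8 Hollowpine=8 → close Briarlake (overflow 7)
  19÷4 = 4 each, +1 to first 3
Round 2: Ashgrove=15 Dunmere=12 Elkhorn=13 Hollowpine=12 → close Ashgrove (overflow 8)
  15÷3 = 5 each, +1 to first 0
Round 3: Dunmere=17 Elkhorn=18 Hollowpine=17 → close Dunmere (overflow 5)
  17÷2 = 8 each, +1 to first 1
Round 4: Elkhorn=27 Hollowpine=25 → close Elkhorn (overflow 14)
  27÷1 = 27 each, +1 to first 0

Closure order: Briarlake, Ashgrove, Dunmere, Elkhorn
Last habitat: Hollowpine with 52 animals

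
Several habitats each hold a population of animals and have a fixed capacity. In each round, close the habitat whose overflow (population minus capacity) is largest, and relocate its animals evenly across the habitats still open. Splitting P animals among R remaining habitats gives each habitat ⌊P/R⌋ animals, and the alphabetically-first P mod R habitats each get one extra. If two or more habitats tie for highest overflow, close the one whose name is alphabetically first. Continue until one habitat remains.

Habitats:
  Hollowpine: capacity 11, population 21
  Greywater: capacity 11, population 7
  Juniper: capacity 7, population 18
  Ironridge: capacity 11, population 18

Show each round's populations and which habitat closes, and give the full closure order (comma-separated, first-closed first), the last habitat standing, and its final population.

Closure order: Juniper, Hollowpine, Ironridge
Last habitat: Greywater with 64 animals

Round 1: Greywater=7 Hollowpine=21 Ironridge=18 Juniper=18 → close Juniper (overflow 11)
  18÷3 = 6 each, +1 to first 0
Round 2: Greywater=13 Hollowpine=27 Ironridge=24 → close Hollowpine (overflow 16)
  27÷2 = 13 each, +1 to first 1
Round 3: Greywater=27 Ironridge=37 → close Ironridge (overflow 26)
  37÷1 = 37 each, +1 to first 0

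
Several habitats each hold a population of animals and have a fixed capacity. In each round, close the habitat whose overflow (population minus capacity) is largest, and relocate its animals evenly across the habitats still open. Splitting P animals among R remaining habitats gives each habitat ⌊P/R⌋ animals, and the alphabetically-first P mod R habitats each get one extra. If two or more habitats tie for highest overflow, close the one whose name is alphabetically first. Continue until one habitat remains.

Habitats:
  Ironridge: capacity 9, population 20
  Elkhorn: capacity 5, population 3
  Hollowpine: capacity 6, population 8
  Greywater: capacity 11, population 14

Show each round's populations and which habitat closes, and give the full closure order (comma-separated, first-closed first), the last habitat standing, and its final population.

Round 1: Elkhorn=3 Greywater=14 Hollowpine=8 Ironridge=20 → close Ironridge (overflow 11)
  20÷3 = 6 each, +1 to first 2
Round 2: Elkhorn=10 Greywater=21 Hollowpine=14 → close Greywater (overflow 10)
  21÷2 = 10 each, +1 to first 1
Round 3: Elkhorn=21 Hollowpine=24 → close Hollowpine (overflow 18)
  24÷1 = 24 each, +1 to first 0

Closure order: Ironridge, Greywater, Hollowpine
Last habitat: Elkhorn with 45 animals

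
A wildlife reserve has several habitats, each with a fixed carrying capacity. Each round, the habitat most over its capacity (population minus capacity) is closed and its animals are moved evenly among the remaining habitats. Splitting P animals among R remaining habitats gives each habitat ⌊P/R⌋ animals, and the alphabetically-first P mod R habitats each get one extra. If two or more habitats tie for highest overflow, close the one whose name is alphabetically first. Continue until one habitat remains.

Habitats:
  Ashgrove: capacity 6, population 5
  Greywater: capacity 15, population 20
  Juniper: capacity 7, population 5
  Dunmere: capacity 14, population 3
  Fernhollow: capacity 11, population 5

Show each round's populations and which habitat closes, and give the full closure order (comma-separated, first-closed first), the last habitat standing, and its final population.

Closure order: Greywater, Ashgrove, Juniper, Fernhollow
Last habitat: Dunmere with 38 animals

Round 1: Ashgrove=5 Dunmere=3 Fernhollow=5 Greywater=20 Juniper=5 → close Greywater (overflow 5)
  20÷4 = 5 each, +1 to first 0
Round 2: Ashgrove=10 Dunmere=8 Fernhollow=10 Juniper=10 → close Ashgrove (overflow 4)
  10÷3 = 3 each, +1 to first 1
Round 3: Dunmere=12 Fernhollow=13 Juniper=13 → close Juniper (overflow 6)
  13÷2 = 6 each, +1 to first 1
Round 4: Dunmere=19 Fernhollow=19 → close Fernhollow (overflow 8)
  19÷1 = 19 each, +1 to first 0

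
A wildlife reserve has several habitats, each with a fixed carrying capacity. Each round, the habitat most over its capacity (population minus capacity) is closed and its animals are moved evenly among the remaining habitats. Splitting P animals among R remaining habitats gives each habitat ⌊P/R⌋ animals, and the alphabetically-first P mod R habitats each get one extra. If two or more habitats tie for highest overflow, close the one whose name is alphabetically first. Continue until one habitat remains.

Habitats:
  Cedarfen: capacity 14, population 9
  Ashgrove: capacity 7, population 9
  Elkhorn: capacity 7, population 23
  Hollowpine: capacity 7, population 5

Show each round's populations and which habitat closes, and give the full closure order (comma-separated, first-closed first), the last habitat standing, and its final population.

Round 1: Ashgrove=9 Cedarfen=9 Elkhorn=23 Hollowpine=5 → close Elkhorn (overflow 16)
  23÷3 = 7 each, +1 to first 2
Round 2: Ashgrove=17 Cedarfen=17 Hollowpine=12 → close Ashgrove (overflow 10)
  17÷2 = 8 each, +1 to first 1
Round 3: Cedarfen=26 Hollowpine=20 → close Hollowpine (overflow 13)
  20÷1 = 20 each, +1 to first 0

Closure order: Elkhorn, Ashgrove, Hollowpine
Last habitat: Cedarfen with 46 animals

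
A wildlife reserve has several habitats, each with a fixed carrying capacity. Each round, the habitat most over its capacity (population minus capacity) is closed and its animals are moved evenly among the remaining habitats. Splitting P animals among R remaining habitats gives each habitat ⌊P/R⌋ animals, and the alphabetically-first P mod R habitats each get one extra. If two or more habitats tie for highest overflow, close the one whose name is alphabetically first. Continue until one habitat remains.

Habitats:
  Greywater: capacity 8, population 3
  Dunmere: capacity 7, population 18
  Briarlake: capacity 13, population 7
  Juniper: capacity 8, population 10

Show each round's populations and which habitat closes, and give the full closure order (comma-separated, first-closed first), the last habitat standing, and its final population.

Round 1: Briarlake=7 Dunmere=18 Greywater=3 Juniper=10 → close Dunmere (overflow 11)
  18÷3 = 6 each, +1 to first 0
Round 2: Briarlake=13 Greywater=9 Juniper=16 → close Juniper (overflow 8)
  16÷2 = 8 each, +1 to first 0
Round 3: Briarlake=21 Greywater=17 → close Greywater (overflow 9)
  17÷1 = 17 each, +1 to first 0

Closure order: Dunmere, Juniper, Greywater
Last habitat: Briarlake with 38 animals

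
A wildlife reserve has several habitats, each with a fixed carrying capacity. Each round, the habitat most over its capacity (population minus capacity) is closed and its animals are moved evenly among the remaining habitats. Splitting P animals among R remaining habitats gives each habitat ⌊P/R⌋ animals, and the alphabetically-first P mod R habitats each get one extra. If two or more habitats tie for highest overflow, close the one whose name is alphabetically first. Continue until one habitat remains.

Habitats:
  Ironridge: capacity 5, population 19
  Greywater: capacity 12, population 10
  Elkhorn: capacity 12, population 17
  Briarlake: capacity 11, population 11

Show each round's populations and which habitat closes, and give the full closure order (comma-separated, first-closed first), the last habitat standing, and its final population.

Round 1: Briarlake=11 Elkhorn=17 Greywater=10 Ironridge=19 → close Ironridge (overflow 14)
  19÷3 = 6 each, +1 to first 1
Round 2: Briarlake=18 Elkhorn=23 Greywater=16 → close Elkhorn (overflow 11)
  23÷2 = 11 each, +1 to first 1
Round 3: Briarlake=30 Greywater=27 → close Briarlake (overflow 19)
  30÷1 = 30 each, +1 to first 0

Closure order: Ironridge, Elkhorn, Briarlake
Last habitat: Greywater with 57 animals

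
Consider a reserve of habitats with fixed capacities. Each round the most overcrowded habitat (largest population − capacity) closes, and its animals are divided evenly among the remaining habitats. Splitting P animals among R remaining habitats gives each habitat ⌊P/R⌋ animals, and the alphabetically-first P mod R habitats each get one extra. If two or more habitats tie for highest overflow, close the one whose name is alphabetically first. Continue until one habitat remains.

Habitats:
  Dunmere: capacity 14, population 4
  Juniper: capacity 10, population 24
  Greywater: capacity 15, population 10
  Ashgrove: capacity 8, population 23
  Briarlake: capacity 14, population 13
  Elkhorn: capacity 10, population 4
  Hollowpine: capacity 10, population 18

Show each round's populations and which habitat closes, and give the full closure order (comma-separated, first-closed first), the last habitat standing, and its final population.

Round 1: Ashgrove=23 Briarlake=13 Dunmere=4 Elkhorn=4 Greywater=10 Hollowpine=18 Juniper=24 → close Ashgrove (overflow 15)
  23÷6 = 3 each, +1 to first 5
Round 2: Briarlake=17 Dunmere=8 Elkhorn=8 Greywater=14 Hollowpine=22 Juniper=27 → close Juniper (overflow 17)
  27÷5 = 5 each, +1 to first 2
Round 3: Briarlake=23 Dunmere=14 Elkhorn=13 Greywater=19 Hollowpine=27 → close Hollowpine (overflow 17)
  27÷4 = 6 each, +1 to first 3
Round 4: Briarlake=30 Dunmere=21 Elkhorn=20 Greywater=25 → close Briarlake (overflow 16)
  30÷3 = 10 each, +1 to first 0
Round 5: Dunmere=31 Elkhorn=30 Greywater=35 → close Elkhorn (overflow 20)
  30÷2 = 15 each, +1 to first 0
Round 6: Dunmere=46 Greywater=50 → close Greywater (overflow 35)
  50÷1 = 50 each, +1 to first 0

Closure order: Ashgrove, Juniper, Hollowpine, Briarlake, Elkhorn, Greywater
Last habitat: Dunmere with 96 animals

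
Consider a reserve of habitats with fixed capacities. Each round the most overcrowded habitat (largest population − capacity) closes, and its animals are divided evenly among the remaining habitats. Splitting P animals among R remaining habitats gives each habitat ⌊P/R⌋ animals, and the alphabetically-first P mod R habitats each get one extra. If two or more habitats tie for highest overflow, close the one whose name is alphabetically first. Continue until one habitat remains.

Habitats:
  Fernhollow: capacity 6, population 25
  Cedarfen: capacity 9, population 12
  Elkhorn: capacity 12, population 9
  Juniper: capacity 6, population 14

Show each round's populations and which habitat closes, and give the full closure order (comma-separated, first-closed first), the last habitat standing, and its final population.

Closure order: Fernhollow, Juniper, Cedarfen
Last habitat: Elkhorn with 60 animals

Round 1: Cedarfen=12 Elkhorn=9 Fernhollow=25 Juniper=14 → close Fernhollow (overflow 19)
  25÷3 = 8 each, +1 to first 1
Round 2: Cedarfen=21 Elkhorn=17 Juniper=22 → close Juniper (overflow 16)
  22÷2 = 11 each, +1 to first 0
Round 3: Cedarfen=32 Elkhorn=28 → close Cedarfen (overflow 23)
  32÷1 = 32 each, +1 to first 0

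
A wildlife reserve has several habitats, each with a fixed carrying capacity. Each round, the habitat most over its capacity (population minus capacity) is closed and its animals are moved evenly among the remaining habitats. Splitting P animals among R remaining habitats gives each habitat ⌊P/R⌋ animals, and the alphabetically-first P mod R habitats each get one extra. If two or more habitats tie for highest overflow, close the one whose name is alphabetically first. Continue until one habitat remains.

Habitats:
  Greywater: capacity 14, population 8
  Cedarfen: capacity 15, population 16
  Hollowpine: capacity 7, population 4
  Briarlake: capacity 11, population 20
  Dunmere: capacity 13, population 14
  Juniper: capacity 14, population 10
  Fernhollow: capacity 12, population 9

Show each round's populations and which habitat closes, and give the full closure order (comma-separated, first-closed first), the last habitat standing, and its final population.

Round 1: Briarlake=20 Cedarfen=16 Dunmere=14 Fernhollow=9 Greywater=8 Hollowpine=4 Juniper=10 → close Briarlake (overflow 9)
  20÷6 = 3 each, +1 to first 2
Round 2: Cedarfen=20 Dunmere=18 Fernhollow=12 Greywater=11 Hollowpine=7 Juniper=13 → close Cedarfen (overflow 5)
  20÷5 = 4 each, +1 to first 0
Round 3: Dunmere=22 Fernhollow=16 Greywater=15 Hollowpine=11 Juniper=17 → close Dunmere (overflow 9)
  22÷4 = 5 each, +1 to first 2
Round 4: Fernhollow=22 Greywater=21 Hollowpine=16 Juniper=22 → close Fernhollow (overflow 10)
  22÷3 = 7 each, +1 to first 1
Round 5: Greywater=29 Hollowpine=23 Juniper=29 → close Hollowpine (overflow 16)
  23÷2 = 11 each, +1 to first 1
Round 6: Greywater=41 Juniper=40 → close Greywater (overflow 27)
  41÷1 = 41 each, +1 to first 0

Closure order: Briarlake, Cedarfen, Dunmere, Fernhollow, Hollowpine, Greywater
Last habitat: Juniper with 81 animals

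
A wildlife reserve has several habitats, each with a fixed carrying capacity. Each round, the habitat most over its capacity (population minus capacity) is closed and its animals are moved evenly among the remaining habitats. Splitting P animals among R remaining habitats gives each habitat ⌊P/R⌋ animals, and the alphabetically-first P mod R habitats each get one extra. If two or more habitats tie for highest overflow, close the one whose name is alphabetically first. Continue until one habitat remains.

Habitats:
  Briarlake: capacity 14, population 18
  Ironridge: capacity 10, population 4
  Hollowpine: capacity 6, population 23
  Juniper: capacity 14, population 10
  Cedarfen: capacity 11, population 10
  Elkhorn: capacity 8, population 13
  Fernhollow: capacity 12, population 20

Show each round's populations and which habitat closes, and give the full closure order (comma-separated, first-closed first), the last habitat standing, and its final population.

Closure order: Hollowpine, Fernhollow, Elkhorn, Briarlake, Cedarfen, Ironridge
Last habitat: Juniper with 98 animals

Round 1: Briarlake=18 Cedarfen=10 Elkhorn=13 Fernhollow=20 Hollowpine=23 Ironridge=4 Juniper=10 → close Hollowpine (overflow 17)
  23÷6 = 3 each, +1 to first 5
Round 2: Briarlake=22 Cedarfen=14 Elkhorn=17 Fernhollow=24 Ironridge=8 Juniper=13 → close Fernhollow (overflow 12)
  24÷5 = 4 each, +1 to first 4
Round 3: Briarlake=27 Cedarfen=19 Elkhorn=22 Ironridge=13 Juniper=17 → close Elkhorn (overflow 14)
  22÷4 = 5 each, +1 to first 2
Round 4: Briarlake=33 Cedarfen=25 Ironridge=18 Juniper=22 → close Briarlake (overflow 19)
  33÷3 = 11 each, +1 to first 0
Round 5: Cedarfen=36 Ironridge=29 Juniper=33 → close Cedarfen (overflow 25)
  36÷2 = 18 each, +1 to first 0
Round 6: Ironridge=47 Juniper=51 → close Ironridge (overflow 37)
  47÷1 = 47 each, +1 to first 0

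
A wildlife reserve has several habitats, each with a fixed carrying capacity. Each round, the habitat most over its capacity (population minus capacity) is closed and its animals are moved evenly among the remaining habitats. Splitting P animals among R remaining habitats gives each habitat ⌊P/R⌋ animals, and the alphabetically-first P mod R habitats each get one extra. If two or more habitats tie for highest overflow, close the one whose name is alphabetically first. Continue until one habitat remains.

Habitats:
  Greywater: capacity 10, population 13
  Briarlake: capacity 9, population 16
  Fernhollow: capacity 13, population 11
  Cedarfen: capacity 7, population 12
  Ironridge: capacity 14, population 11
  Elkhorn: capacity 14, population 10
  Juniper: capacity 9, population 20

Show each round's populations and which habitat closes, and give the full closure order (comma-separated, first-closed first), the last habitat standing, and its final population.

Closure order: Juniper, Briarlake, Cedarfen, Greywater, Fernhollow, Elkhorn
Last habitat: Ironridge with 93 animals

Round 1: Briarlake=16 Cedarfen=12 Elkhorn=10 Fernhollow=11 Greywater=13 Ironridge=11 Juniper=20 → close Juniper (overflow 11)
  20÷6 = 3 each, +1 to first 2
Round 2: Briarlake=20 Cedarfen=16 Elkhorn=13 Fernhollow=14 Greywater=16 Ironridge=14 → close Briarlake (overflow 11)
  20÷5 = 4 each, +1 to first 0
Round 3: Cedarfen=20 Elkhorn=17 Fernhollow=18 Greywater=20 Ironridge=18 → close Cedarfen (overflow 13)
  20÷4 = 5 each, +1 to first 0
Round 4: Elkhorn=22 Fernhollow=23 Greywater=25 Ironridge=23 → close Greywater (overflow 15)
  25÷3 = 8 each, +1 to first 1
Round 5: Elkhorn=31 Fernhollow=31 Ironridge=31 → close Fernhollow (overflow 18)
  31÷2 = 15 each, +1 to first 1
Round 6: Elkhorn=47 Ironridge=46 → close Elkhorn (overflow 33)
  47÷1 = 47 each, +1 to first 0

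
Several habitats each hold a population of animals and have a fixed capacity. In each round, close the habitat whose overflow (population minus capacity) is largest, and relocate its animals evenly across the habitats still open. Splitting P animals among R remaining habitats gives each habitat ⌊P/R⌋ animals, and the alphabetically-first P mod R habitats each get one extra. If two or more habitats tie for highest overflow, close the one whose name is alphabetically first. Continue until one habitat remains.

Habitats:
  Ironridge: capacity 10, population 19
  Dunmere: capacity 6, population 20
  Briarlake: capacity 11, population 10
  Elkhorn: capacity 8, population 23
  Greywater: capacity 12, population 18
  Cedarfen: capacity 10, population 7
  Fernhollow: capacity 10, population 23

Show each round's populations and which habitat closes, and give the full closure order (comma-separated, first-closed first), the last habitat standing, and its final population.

Closure order: Elkhorn, Dunmere, Fernhollow, Ironridge, Greywater, Briarlake
Last habitat: Cedarfen with 120 animals

Round 1: Briarlake=10 Cedarfen=7 Dunmere=20 Elkhorn=23 Fernhollow=23 Greywater=18 Ironridge=19 → close Elkhorn (overflow 15)
  23÷6 = 3 each, +1 to first 5
Round 2: Briarlake=14 Cedarfen=11 Dunmere=24 Fernhollow=27 Greywater=22 Ironridge=22 → close Dunmere (overflow 18)
  24÷5 = 4 each, +1 to first 4
Round 3: Briarlake=19 Cedarfen=16 Fernhollow=32 Greywater=27 Ironridge=26 → close Fernhollow (overflow 22)
  32÷4 = 8 each, +1 to first 0
Round 4: Briarlake=27 Cedarfen=24 Greywater=35 Ironridge=34 → close Ironridge (overflow 24)
  34÷3 = 11 each, +1 to first 1
Round 5: Briarlake=39 Cedarfen=35 Greywater=46 → close Greywater (overflow 34)
  46÷2 = 23 each, +1 to first 0
Round 6: Briarlake=62 Cedarfen=58 → close Briarlake (overflow 51)
  62÷1 = 62 each, +1 to first 0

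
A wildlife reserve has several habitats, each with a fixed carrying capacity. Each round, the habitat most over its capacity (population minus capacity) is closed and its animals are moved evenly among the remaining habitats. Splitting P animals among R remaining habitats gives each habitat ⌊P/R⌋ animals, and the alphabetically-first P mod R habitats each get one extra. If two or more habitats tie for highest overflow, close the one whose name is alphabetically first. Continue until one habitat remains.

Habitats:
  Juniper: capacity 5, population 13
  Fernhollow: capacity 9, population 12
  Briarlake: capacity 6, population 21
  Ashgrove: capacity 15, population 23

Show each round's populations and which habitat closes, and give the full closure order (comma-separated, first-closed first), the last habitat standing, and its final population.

Closure order: Briarlake, Ashgrove, Juniper
Last habitat: Fernhollow with 69 animals

Round 1: Ashgrove=23 Briarlake=21 Fernhollow=12 Juniper=13 → close Briarlake (overflow 15)
  21÷3 = 7 each, +1 to first 0
Round 2: Ashgrove=30 Fernhollow=19 Juniper=20 → close Ashgrove (overflow 15)
  30÷2 = 15 each, +1 to first 0
Round 3: Fernhollow=34 Juniper=35 → close Juniper (overflow 30)
  35÷1 = 35 each, +1 to first 0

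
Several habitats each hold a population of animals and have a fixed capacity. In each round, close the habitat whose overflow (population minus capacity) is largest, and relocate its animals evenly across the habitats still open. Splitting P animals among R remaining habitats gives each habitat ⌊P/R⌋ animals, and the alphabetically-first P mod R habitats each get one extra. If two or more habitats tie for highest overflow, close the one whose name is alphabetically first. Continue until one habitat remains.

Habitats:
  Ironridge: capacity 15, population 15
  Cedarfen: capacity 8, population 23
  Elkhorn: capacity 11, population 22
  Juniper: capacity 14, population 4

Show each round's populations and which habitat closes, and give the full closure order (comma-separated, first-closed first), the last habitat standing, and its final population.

Round 1: Cedarfen=23 Elkhorn=22 Ironridge=15 Juniper=4 → close Cedarfen (overflow 15)
  23÷3 = 7 each, +1 to first 2
Round 2: Elkhorn=30 Ironridge=23 Juniper=11 → close Elkhorn (overflow 19)
  30÷2 = 15 each, +1 to first 0
Round 3: Ironridge=38 Juniper=26 → close Ironridge (overflow 23)
  38÷1 = 38 each, +1 to first 0

Closure order: Cedarfen, Elkhorn, Ironridge
Last habitat: Juniper with 64 animals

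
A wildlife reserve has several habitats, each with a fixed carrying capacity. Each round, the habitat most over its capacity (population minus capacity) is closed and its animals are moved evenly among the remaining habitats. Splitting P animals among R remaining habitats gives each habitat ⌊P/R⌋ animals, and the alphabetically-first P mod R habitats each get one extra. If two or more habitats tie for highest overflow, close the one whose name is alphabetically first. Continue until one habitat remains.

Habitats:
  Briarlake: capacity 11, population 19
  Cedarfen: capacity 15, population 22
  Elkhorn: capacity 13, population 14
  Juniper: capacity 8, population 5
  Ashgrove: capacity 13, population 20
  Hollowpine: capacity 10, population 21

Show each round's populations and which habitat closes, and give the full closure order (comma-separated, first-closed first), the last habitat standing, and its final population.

Round 1: Ashgrove=20 Briarlake=19 Cedarfen=22 Elkhorn=14 Hollowpine=21 Juniper=5 → close Hollowpine (overflow 11)
  21÷5 = 4 each, +1 to first 1
Round 2: Ashgrove=25 Briarlake=23 Cedarfen=26 Elkhorn=18 Juniper=9 → close Ashgrove (overflow 12)
  25÷4 = 6 each, +1 to first 1
Round 3: Briarlake=30 Cedarfen=32 Elkhorn=24 Juniper=15 → close Briarlake (overflow 19)
  30÷3 = 10 each, +1 to first 0
Round 4: Cedarfen=42 Elkhorn=34 Juniper=25 → close Cedarfen (overflow 27)
  42÷2 = 21 each, +1 to first 0
Round 5: Elkhorn=55 Juniper=46 → close Elkhorn (overflow 42)
  55÷1 = 55 each, +1 to first 0

Closure order: Hollowpine, Ashgrove, Briarlake, Cedarfen, Elkhorn
Last habitat: Juniper with 101 animals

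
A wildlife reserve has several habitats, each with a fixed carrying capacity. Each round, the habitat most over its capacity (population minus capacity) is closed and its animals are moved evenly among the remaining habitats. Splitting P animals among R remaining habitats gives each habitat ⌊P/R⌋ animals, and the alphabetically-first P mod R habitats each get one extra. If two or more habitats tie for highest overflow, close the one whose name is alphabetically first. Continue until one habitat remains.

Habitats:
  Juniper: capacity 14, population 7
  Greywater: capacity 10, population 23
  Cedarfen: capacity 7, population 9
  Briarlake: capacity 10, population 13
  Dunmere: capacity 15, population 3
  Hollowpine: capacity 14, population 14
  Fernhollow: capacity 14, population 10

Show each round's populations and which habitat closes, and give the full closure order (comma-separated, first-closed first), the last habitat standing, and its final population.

Closure order: Greywater, Briarlake, Cedarfen, Hollowpine, Fernhollow, Dunmere
Last habitat: Juniper with 79 animals

Round 1: Briarlake=13 Cedarfen=9 Dunmere=3 Fernhollow=10 Greywater=23 Hollowpine=14 Juniper=7 → close Greywater (overflow 13)
  23÷6 = 3 each, +1 to first 5
Round 2: Briarlake=17 Cedarfen=13 Dunmere=7 Fernhollow=14 Hollowpine=18 Juniper=10 → close Briarlake (overflow 7)
  17÷5 = 3 each, +1 to first 2
Round 3: Cedarfen=17 Dunmere=11 Fernhollow=17 Hollowpine=21 Juniper=13 → close Cedarfen (overflow 10)
  17÷4 = 4 each, +1 to first 1
Round 4: Dunmere=16 Fernhollow=21 Hollowpine=25 Juniper=17 → close Hollowpine (overflow 11)
  25÷3 = 8 each, +1 to first 1
Round 5: Dunmere=25 Fernhollow=29 Juniper=25 → close Fernhollow (overflow 15)
  29÷2 = 14 each, +1 to first 1
Round 6: Dunmere=40 Juniper=39 → close Dunmere (overflow 25)
  40÷1 = 40 each, +1 to first 0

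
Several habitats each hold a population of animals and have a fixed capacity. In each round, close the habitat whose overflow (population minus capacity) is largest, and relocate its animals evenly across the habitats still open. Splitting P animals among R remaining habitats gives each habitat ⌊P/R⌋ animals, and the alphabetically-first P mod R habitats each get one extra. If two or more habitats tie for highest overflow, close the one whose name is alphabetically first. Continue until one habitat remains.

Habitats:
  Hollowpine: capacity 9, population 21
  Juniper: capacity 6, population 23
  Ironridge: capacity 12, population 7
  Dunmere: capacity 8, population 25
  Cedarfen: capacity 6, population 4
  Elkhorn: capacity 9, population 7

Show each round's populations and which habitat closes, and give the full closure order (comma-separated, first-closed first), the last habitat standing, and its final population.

Closure order: Dunmere, Juniper, Hollowpine, Cedarfen, Elkhorn
Last habitat: Ironridge with 87 animals

Round 1: Cedarfen=4 Dunmere=25 Elkhorn=7 Hollowpine=21 Ironridge=7 Juniper=23 → close Dunmere (overflow 17)
  25÷5 = 5 each, +1 to first 0
Round 2: Cedarfen=9 Elkhorn=12 Hollowpine=26 Ironridge=12 Juniper=28 → close Juniper (overflow 22)
  28÷4 = 7 each, +1 to first 0
Round 3: Cedarfen=16 Elkhorn=19 Hollowpine=33 Ironridge=19 → close Hollowpine (overflow 24)
  33÷3 = 11 each, +1 to first 0
Round 4: Cedarfen=27 Elkhorn=30 Ironridge=30 → close Cedarfen (overflow 21)
  27÷2 = 13 each, +1 to first 1
Round 5: Elkhorn=44 Ironridge=43 → close Elkhorn (overflow 35)
  44÷1 = 44 each, +1 to first 0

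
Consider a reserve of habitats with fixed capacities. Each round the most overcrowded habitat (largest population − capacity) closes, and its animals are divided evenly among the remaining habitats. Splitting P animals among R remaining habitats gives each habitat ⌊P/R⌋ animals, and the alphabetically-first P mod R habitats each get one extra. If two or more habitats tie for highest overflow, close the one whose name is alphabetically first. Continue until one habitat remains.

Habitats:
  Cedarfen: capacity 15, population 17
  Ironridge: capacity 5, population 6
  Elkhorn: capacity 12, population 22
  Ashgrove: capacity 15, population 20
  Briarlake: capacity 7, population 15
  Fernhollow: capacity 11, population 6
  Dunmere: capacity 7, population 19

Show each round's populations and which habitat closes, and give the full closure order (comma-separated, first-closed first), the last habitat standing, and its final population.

Closure order: Dunmere, Elkhorn, Briarlake, Ashgrove, Cedarfen, Ironridge
Last habitat: Fernhollow with 105 animals

Round 1: Ashgrove=20 Briarlake=15 Cedarfen=17 Dunmere=19 Elkhorn=22 Fernhollow=6 Ironridge=6 → close Dunmere (overflow 12)
  19÷6 = 3 each, +1 to first 1
Round 2: Ashgrove=24 Briarlake=18 Cedarfen=20 Elkhorn=25 Fernhollow=9 Ironridge=9 → close Elkhorn (overflow 13)
  25÷5 = 5 each, +1 to first 0
Round 3: Ashgrove=29 Briarlake=23 Cedarfen=25 Fernhollow=14 Ironridge=14 → close Briarlake (overflow 16)
  23÷4 = 5 each, +1 to first 3
Round 4: Ashgrove=35 Cedarfen=31 Fernhollow=20 Ironridge=19 → close Ashgrove (overflow 20)
  35÷3 = 11 each, +1 to first 2
Round 5: Cedarfen=43 Fernhollow=32 Ironridge=30 → close Cedarfen (overflow 28)
  43÷2 = 21 each, +1 to first 1
Round 6: Fernhollow=54 Ironridge=51 → close Ironridge (overflow 46)
  51÷1 = 51 each, +1 to first 0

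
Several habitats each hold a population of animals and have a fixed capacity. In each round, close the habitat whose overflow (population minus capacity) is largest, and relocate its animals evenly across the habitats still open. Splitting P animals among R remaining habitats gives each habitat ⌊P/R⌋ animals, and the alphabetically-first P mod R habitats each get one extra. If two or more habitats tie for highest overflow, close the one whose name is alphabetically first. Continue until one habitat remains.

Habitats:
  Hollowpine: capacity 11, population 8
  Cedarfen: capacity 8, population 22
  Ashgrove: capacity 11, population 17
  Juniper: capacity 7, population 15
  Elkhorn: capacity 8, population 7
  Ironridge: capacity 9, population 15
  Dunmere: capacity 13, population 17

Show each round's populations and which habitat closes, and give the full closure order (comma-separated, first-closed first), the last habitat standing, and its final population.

Closure order: Cedarfen, Juniper, Ashgrove, Dunmere, Ironridge, Elkhorn
Last habitat: Hollowpine with 101 animals

Round 1: Ashgrove=17 Cedarfen=22 Dunmere=17 Elkhorn=7 Hollowpine=8 Ironridge=15 Juniper=15 → close Cedarfen (overflow 14)
  22÷6 = 3 each, +1 to first 4
Round 2: Ashgrove=21 Dunmere=21 Elkhorn=11 Hollowpine=12 Ironridge=18 Juniper=18 → close Juniper (overflow 11)
  18÷5 = 3 each, +1 to first 3
Round 3: Ashgrove=25 Dunmere=25 Elkhorn=15 Hollowpine=15 Ironridge=21 → close Ashgrove (overflow 14)
  25÷4 = 6 each, +1 to first 1
Round 4: Dunmere=32 Elkhorn=21 Hollowpine=21 Ironridge=27 → close Dunmere (overflow 19)
  32÷3 = 10 each, +1 to first 2
Round 5: Elkhorn=32 Hollowpine=32 Ironridge=37 → close Ironridge (overflow 28)
  37÷2 = 18 each, +1 to first 1
Round 6: Elkhorn=51 Hollowpine=50 → close Elkhorn (overflow 43)
  51÷1 = 51 each, +1 to first 0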